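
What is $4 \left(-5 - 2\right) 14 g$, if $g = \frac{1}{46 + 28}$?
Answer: $- \frac{196}{37} \approx -5.2973$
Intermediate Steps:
$g = \frac{1}{74} \approx 0.013514$
$4 \left(-5 - 2\right) 14 g = 4 \left(-5 - 2\right) 14 \cdot \frac{1}{74} = 4 \left(-7\right) 14 \cdot \frac{1}{74} = \left(-28\right) 14 \cdot \frac{1}{74} = \left(-392\right) \frac{1}{74} = - \frac{196}{37}$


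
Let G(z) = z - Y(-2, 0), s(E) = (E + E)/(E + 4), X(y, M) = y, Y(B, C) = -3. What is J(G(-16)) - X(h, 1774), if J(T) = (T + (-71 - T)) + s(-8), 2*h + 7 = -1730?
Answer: 1603/2 ≈ 801.50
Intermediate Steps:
h = -1737/2 (h = -7/2 + (½)*(-1730) = -7/2 - 865 = -1737/2 ≈ -868.50)
s(E) = 2*E/(4 + E) (s(E) = (2*E)/(4 + E) = 2*E/(4 + E))
G(z) = 3 + z (G(z) = z - 1*(-3) = z + 3 = 3 + z)
J(T) = -67 (J(T) = (T + (-71 - T)) + 2*(-8)/(4 - 8) = -71 + 2*(-8)/(-4) = -71 + 2*(-8)*(-¼) = -71 + 4 = -67)
J(G(-16)) - X(h, 1774) = -67 - 1*(-1737/2) = -67 + 1737/2 = 1603/2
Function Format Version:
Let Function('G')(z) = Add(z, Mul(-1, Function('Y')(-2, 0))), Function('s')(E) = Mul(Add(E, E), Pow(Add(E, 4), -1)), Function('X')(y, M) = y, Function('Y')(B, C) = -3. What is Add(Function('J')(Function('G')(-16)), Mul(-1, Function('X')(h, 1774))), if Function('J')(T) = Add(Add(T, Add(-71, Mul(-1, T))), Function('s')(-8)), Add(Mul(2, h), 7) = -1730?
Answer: Rational(1603, 2) ≈ 801.50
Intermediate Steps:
h = Rational(-1737, 2) (h = Add(Rational(-7, 2), Mul(Rational(1, 2), -1730)) = Add(Rational(-7, 2), -865) = Rational(-1737, 2) ≈ -868.50)
Function('s')(E) = Mul(2, E, Pow(Add(4, E), -1)) (Function('s')(E) = Mul(Mul(2, E), Pow(Add(4, E), -1)) = Mul(2, E, Pow(Add(4, E), -1)))
Function('G')(z) = Add(3, z) (Function('G')(z) = Add(z, Mul(-1, -3)) = Add(z, 3) = Add(3, z))
Function('J')(T) = -67 (Function('J')(T) = Add(Add(T, Add(-71, Mul(-1, T))), Mul(2, -8, Pow(Add(4, -8), -1))) = Add(-71, Mul(2, -8, Pow(-4, -1))) = Add(-71, Mul(2, -8, Rational(-1, 4))) = Add(-71, 4) = -67)
Add(Function('J')(Function('G')(-16)), Mul(-1, Function('X')(h, 1774))) = Add(-67, Mul(-1, Rational(-1737, 2))) = Add(-67, Rational(1737, 2)) = Rational(1603, 2)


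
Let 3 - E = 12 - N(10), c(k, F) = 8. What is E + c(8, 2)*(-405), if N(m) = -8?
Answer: -3257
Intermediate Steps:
E = -17 (E = 3 - (12 - 1*(-8)) = 3 - (12 + 8) = 3 - 1*20 = 3 - 20 = -17)
E + c(8, 2)*(-405) = -17 + 8*(-405) = -17 - 3240 = -3257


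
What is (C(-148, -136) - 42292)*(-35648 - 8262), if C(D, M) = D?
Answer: 1863540400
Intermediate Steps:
(C(-148, -136) - 42292)*(-35648 - 8262) = (-148 - 42292)*(-35648 - 8262) = -42440*(-43910) = 1863540400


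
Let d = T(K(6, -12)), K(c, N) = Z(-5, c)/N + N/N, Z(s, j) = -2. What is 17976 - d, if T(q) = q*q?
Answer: 647087/36 ≈ 17975.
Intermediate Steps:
K(c, N) = 1 - 2/N (K(c, N) = -2/N + N/N = -2/N + 1 = 1 - 2/N)
T(q) = q²
d = 49/36 (d = ((-2 - 12)/(-12))² = (-1/12*(-14))² = (7/6)² = 49/36 ≈ 1.3611)
17976 - d = 17976 - 1*49/36 = 17976 - 49/36 = 647087/36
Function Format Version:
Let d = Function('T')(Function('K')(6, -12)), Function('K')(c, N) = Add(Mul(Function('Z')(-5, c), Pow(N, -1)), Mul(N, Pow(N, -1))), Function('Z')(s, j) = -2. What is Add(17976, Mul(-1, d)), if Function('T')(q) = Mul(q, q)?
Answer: Rational(647087, 36) ≈ 17975.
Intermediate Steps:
Function('K')(c, N) = Add(1, Mul(-2, Pow(N, -1))) (Function('K')(c, N) = Add(Mul(-2, Pow(N, -1)), Mul(N, Pow(N, -1))) = Add(Mul(-2, Pow(N, -1)), 1) = Add(1, Mul(-2, Pow(N, -1))))
Function('T')(q) = Pow(q, 2)
d = Rational(49, 36) (d = Pow(Mul(Pow(-12, -1), Add(-2, -12)), 2) = Pow(Mul(Rational(-1, 12), -14), 2) = Pow(Rational(7, 6), 2) = Rational(49, 36) ≈ 1.3611)
Add(17976, Mul(-1, d)) = Add(17976, Mul(-1, Rational(49, 36))) = Add(17976, Rational(-49, 36)) = Rational(647087, 36)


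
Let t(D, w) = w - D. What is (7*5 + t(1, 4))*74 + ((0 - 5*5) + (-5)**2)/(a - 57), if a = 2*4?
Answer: 2812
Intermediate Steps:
a = 8
(7*5 + t(1, 4))*74 + ((0 - 5*5) + (-5)**2)/(a - 57) = (7*5 + (4 - 1*1))*74 + ((0 - 5*5) + (-5)**2)/(8 - 57) = (35 + (4 - 1))*74 + ((0 - 25) + 25)/(-49) = (35 + 3)*74 + (-25 + 25)*(-1/49) = 38*74 + 0*(-1/49) = 2812 + 0 = 2812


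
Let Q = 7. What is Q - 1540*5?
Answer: -7693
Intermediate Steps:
Q - 1540*5 = 7 - 1540*5 = 7 - 44*175 = 7 - 7700 = -7693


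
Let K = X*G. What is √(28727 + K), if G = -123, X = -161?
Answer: √48530 ≈ 220.30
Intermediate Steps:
K = 19803 (K = -161*(-123) = 19803)
√(28727 + K) = √(28727 + 19803) = √48530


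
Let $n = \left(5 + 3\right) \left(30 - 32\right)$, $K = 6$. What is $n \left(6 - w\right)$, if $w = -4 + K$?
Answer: $-64$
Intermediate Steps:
$w = 2$ ($w = -4 + 6 = 2$)
$n = -16$ ($n = 8 \left(-2\right) = -16$)
$n \left(6 - w\right) = - 16 \left(6 - 2\right) = \left(-16\right) 4 = -64$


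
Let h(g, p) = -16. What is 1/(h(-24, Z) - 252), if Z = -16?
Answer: -1/268 ≈ -0.0037313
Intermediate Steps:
1/(h(-24, Z) - 252) = 1/(-16 - 252) = 1/(-268) = -1/268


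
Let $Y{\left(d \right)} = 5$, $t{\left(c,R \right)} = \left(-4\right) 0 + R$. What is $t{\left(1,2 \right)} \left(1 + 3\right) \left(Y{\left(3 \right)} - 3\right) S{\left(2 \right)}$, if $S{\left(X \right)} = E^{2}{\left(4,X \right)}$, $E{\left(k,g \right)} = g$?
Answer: $64$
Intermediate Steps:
$t{\left(c,R \right)} = R$ ($t{\left(c,R \right)} = 0 + R = R$)
$S{\left(X \right)} = X^{2}$
$t{\left(1,2 \right)} \left(1 + 3\right) \left(Y{\left(3 \right)} - 3\right) S{\left(2 \right)} = 2 \left(1 + 3\right) \left(5 - 3\right) 2^{2} = 2 \cdot 4 \cdot 2 \cdot 4 = 2 \cdot 8 \cdot 4 = 16 \cdot 4 = 64$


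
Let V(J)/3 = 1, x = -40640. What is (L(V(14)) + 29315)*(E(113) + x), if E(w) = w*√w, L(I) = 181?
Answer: -1198717440 + 3333048*√113 ≈ -1.1633e+9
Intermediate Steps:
V(J) = 3 (V(J) = 3*1 = 3)
E(w) = w^(3/2)
(L(V(14)) + 29315)*(E(113) + x) = (181 + 29315)*(113^(3/2) - 40640) = 29496*(113*√113 - 40640) = 29496*(-40640 + 113*√113) = -1198717440 + 3333048*√113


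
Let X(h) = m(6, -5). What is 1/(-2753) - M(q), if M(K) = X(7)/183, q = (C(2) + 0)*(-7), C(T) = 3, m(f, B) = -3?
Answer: 2692/167933 ≈ 0.016030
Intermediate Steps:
X(h) = -3
q = -21 (q = (3 + 0)*(-7) = 3*(-7) = -21)
M(K) = -1/61 (M(K) = -3/183 = -3*1/183 = -1/61)
1/(-2753) - M(q) = 1/(-2753) - 1*(-1/61) = -1/2753 + 1/61 = 2692/167933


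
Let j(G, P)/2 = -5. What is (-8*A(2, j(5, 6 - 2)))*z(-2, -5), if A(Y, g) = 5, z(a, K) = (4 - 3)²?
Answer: -40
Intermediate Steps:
j(G, P) = -10 (j(G, P) = 2*(-5) = -10)
z(a, K) = 1 (z(a, K) = 1² = 1)
(-8*A(2, j(5, 6 - 2)))*z(-2, -5) = -8*5*1 = -40*1 = -40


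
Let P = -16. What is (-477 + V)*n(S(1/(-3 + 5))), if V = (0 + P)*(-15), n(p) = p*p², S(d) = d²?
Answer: -237/64 ≈ -3.7031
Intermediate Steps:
n(p) = p³
V = 240 (V = (0 - 16)*(-15) = -16*(-15) = 240)
(-477 + V)*n(S(1/(-3 + 5))) = (-477 + 240)*((1/(-3 + 5))²)³ = -237*((1/2)²)³ = -237*((½)²)³ = -237*(¼)³ = -237*1/64 = -237/64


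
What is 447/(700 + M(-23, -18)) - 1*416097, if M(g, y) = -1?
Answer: -96950452/233 ≈ -4.1610e+5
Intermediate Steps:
447/(700 + M(-23, -18)) - 1*416097 = 447/(700 - 1) - 1*416097 = 447/699 - 416097 = 447*(1/699) - 416097 = 149/233 - 416097 = -96950452/233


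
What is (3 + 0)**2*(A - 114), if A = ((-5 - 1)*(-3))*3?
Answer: -540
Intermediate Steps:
A = 54 (A = -6*(-3)*3 = 18*3 = 54)
(3 + 0)**2*(A - 114) = (3 + 0)**2*(54 - 114) = 3**2*(-60) = 9*(-60) = -540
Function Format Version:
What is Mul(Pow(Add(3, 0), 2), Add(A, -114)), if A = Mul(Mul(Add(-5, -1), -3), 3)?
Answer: -540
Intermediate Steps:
A = 54 (A = Mul(Mul(-6, -3), 3) = Mul(18, 3) = 54)
Mul(Pow(Add(3, 0), 2), Add(A, -114)) = Mul(Pow(Add(3, 0), 2), Add(54, -114)) = Mul(Pow(3, 2), -60) = Mul(9, -60) = -540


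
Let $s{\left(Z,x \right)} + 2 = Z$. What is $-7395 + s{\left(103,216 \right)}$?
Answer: $-7294$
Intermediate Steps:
$s{\left(Z,x \right)} = -2 + Z$
$-7395 + s{\left(103,216 \right)} = -7395 + \left(-2 + 103\right) = -7395 + 101 = -7294$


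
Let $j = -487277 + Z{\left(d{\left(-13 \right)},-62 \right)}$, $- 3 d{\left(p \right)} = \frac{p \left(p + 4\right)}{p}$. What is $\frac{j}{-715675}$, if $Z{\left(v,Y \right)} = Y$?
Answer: $\frac{487339}{715675} \approx 0.68095$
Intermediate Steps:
$d{\left(p \right)} = - \frac{4}{3} - \frac{p}{3}$ ($d{\left(p \right)} = - \frac{p \left(p + 4\right) \frac{1}{p}}{3} = - \frac{p \left(4 + p\right) \frac{1}{p}}{3} = - \frac{4 + p}{3} = - \frac{4}{3} - \frac{p}{3}$)
$j = -487339$ ($j = -487277 - 62 = -487339$)
$\frac{j}{-715675} = - \frac{487339}{-715675} = \left(-487339\right) \left(- \frac{1}{715675}\right) = \frac{487339}{715675}$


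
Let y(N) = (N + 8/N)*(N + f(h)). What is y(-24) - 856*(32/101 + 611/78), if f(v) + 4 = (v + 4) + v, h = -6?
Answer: -1848464/303 ≈ -6100.5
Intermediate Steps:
f(v) = 2*v (f(v) = -4 + ((v + 4) + v) = -4 + ((4 + v) + v) = -4 + (4 + 2*v) = 2*v)
y(N) = (-12 + N)*(N + 8/N) (y(N) = (N + 8/N)*(N + 2*(-6)) = (N + 8/N)*(N - 12) = (N + 8/N)*(-12 + N) = (-12 + N)*(N + 8/N))
y(-24) - 856*(32/101 + 611/78) = (8 + (-24)**2 - 96/(-24) - 12*(-24)) - 856*(32/101 + 611/78) = (8 + 576 - 96*(-1/24) + 288) - 856*(32*(1/101) + 611*(1/78)) = (8 + 576 + 4 + 288) - 856*(32/101 + 47/6) = 876 - 856*4939/606 = 876 - 2113892/303 = -1848464/303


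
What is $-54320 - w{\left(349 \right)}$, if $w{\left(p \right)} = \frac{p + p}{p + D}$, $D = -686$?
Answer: $- \frac{18305142}{337} \approx -54318.0$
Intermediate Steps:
$w{\left(p \right)} = \frac{2 p}{-686 + p}$ ($w{\left(p \right)} = \frac{p + p}{p - 686} = \frac{2 p}{-686 + p}$)
$-54320 - w{\left(349 \right)} = -54320 - 2 \cdot 349 \frac{1}{-686 + 349} = -54320 - 2 \cdot 349 \frac{1}{-337} = -54320 - 2 \cdot 349 \left(- \frac{1}{337}\right) = -54320 - - \frac{698}{337} = -54320 + \frac{698}{337} = - \frac{18305142}{337}$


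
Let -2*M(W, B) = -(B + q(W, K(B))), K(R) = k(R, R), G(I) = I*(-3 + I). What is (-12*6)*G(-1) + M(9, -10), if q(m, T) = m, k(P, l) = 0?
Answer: -577/2 ≈ -288.50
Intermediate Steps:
K(R) = 0
M(W, B) = B/2 + W/2 (M(W, B) = -(-1)*(B + W)/2 = -(-B - W)/2 = B/2 + W/2)
(-12*6)*G(-1) + M(9, -10) = (-12*6)*(-(-3 - 1)) + ((½)*(-10) + (½)*9) = -(-72)*(-4) + (-5 + 9/2) = -72*4 - ½ = -288 - ½ = -577/2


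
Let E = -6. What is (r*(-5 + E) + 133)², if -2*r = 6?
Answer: 27556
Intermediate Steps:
r = -3 (r = -½*6 = -3)
(r*(-5 + E) + 133)² = (-3*(-5 - 6) + 133)² = (-3*(-11) + 133)² = (33 + 133)² = 166² = 27556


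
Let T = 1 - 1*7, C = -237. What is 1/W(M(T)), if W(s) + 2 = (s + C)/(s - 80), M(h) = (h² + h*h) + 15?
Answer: -7/164 ≈ -0.042683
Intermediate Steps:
T = -6 (T = 1 - 7 = -6)
M(h) = 15 + 2*h² (M(h) = (h² + h²) + 15 = 2*h² + 15 = 15 + 2*h²)
W(s) = -2 + (-237 + s)/(-80 + s) (W(s) = -2 + (s - 237)/(s - 80) = -2 + (-237 + s)/(-80 + s))
1/W(M(T)) = 1/((-77 - (15 + 2*(-6)²))/(-80 + (15 + 2*(-6)²))) = 1/((-77 - (15 + 2*36))/(-80 + (15 + 2*36))) = 1/((-77 - (15 + 72))/(-80 + (15 + 72))) = 1/((-77 - 1*87)/(-80 + 87)) = 1/((-77 - 87)/7) = 1/((⅐)*(-164)) = 1/(-164/7) = -7/164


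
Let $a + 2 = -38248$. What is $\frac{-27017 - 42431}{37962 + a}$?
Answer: $\frac{8681}{36} \approx 241.14$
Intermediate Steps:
$a = -38250$ ($a = -2 - 38248 = -38250$)
$\frac{-27017 - 42431}{37962 + a} = \frac{-27017 - 42431}{37962 - 38250} = - \frac{69448}{-288} = \left(-69448\right) \left(- \frac{1}{288}\right) = \frac{8681}{36}$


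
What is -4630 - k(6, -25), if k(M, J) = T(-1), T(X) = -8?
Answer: -4622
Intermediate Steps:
k(M, J) = -8
-4630 - k(6, -25) = -4630 - 1*(-8) = -4630 + 8 = -4622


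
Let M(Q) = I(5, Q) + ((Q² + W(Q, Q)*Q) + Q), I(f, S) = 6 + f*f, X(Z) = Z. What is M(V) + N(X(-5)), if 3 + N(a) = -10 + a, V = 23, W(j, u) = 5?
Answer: 680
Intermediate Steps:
I(f, S) = 6 + f²
M(Q) = 31 + Q² + 6*Q (M(Q) = (6 + 5²) + ((Q² + 5*Q) + Q) = (6 + 25) + (Q² + 6*Q) = 31 + (Q² + 6*Q) = 31 + Q² + 6*Q)
N(a) = -13 + a (N(a) = -3 + (-10 + a) = -13 + a)
M(V) + N(X(-5)) = (31 + 23² + 6*23) + (-13 - 5) = (31 + 529 + 138) - 18 = 698 - 18 = 680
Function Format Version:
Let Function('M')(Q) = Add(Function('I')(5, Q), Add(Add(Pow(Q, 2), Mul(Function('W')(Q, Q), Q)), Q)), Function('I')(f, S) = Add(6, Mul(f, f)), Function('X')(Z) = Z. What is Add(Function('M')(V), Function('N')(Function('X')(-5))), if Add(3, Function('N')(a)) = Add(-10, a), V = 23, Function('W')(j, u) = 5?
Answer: 680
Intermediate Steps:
Function('I')(f, S) = Add(6, Pow(f, 2))
Function('M')(Q) = Add(31, Pow(Q, 2), Mul(6, Q)) (Function('M')(Q) = Add(Add(6, Pow(5, 2)), Add(Add(Pow(Q, 2), Mul(5, Q)), Q)) = Add(Add(6, 25), Add(Pow(Q, 2), Mul(6, Q))) = Add(31, Add(Pow(Q, 2), Mul(6, Q))) = Add(31, Pow(Q, 2), Mul(6, Q)))
Function('N')(a) = Add(-13, a) (Function('N')(a) = Add(-3, Add(-10, a)) = Add(-13, a))
Add(Function('M')(V), Function('N')(Function('X')(-5))) = Add(Add(31, Pow(23, 2), Mul(6, 23)), Add(-13, -5)) = Add(Add(31, 529, 138), -18) = Add(698, -18) = 680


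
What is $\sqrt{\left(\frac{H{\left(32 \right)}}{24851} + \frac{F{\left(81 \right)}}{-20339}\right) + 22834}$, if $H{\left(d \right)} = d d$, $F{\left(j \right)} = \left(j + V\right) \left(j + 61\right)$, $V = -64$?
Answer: $\frac{2 \sqrt{788733980929678982}}{11754523} \approx 151.11$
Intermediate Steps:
$F{\left(j \right)} = \left(-64 + j\right) \left(61 + j\right)$ ($F{\left(j \right)} = \left(j - 64\right) \left(j + 61\right) = \left(-64 + j\right) \left(61 + j\right)$)
$H{\left(d \right)} = d^{2}$
$\sqrt{\left(\frac{H{\left(32 \right)}}{24851} + \frac{F{\left(81 \right)}}{-20339}\right) + 22834} = \sqrt{\left(\frac{32^{2}}{24851} + \frac{-3904 + 81^{2} - 243}{-20339}\right) + 22834} = \sqrt{\left(1024 \cdot \frac{1}{24851} + \left(-3904 + 6561 - 243\right) \left(- \frac{1}{20339}\right)\right) + 22834} = \sqrt{\left(\frac{1024}{24851} + 2414 \left(- \frac{1}{20339}\right)\right) + 22834} = \sqrt{\left(\frac{1024}{24851} - \frac{2414}{20339}\right) + 22834} = \sqrt{- \frac{39163178}{505444489} + 22834} = \sqrt{\frac{11541280298648}{505444489}} = \frac{2 \sqrt{788733980929678982}}{11754523}$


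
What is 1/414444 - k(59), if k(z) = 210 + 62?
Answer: -112728767/414444 ≈ -272.00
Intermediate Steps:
k(z) = 272
1/414444 - k(59) = 1/414444 - 1*272 = 1/414444 - 272 = -112728767/414444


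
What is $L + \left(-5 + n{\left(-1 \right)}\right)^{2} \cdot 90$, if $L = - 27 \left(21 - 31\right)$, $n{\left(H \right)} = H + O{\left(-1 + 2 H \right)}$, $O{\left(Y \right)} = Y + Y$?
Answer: $13230$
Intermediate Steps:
$O{\left(Y \right)} = 2 Y$
$n{\left(H \right)} = -2 + 5 H$ ($n{\left(H \right)} = H + 2 \left(-1 + 2 H\right) = H + \left(-2 + 4 H\right) = -2 + 5 H$)
$L = 270$ ($L = \left(-27\right) \left(-10\right) = 270$)
$L + \left(-5 + n{\left(-1 \right)}\right)^{2} \cdot 90 = 270 + \left(-5 + \left(-2 + 5 \left(-1\right)\right)\right)^{2} \cdot 90 = 270 + \left(-5 - 7\right)^{2} \cdot 90 = 270 + \left(-12\right)^{2} \cdot 90 = 270 + 144 \cdot 90 = 270 + 12960 = 13230$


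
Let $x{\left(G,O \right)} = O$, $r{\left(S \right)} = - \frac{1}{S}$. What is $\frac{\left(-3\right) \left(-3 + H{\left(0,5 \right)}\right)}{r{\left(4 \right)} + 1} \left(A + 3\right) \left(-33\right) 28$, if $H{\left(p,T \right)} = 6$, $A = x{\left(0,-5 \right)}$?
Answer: $-22176$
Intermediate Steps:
$A = -5$
$\frac{\left(-3\right) \left(-3 + H{\left(0,5 \right)}\right)}{r{\left(4 \right)} + 1} \left(A + 3\right) \left(-33\right) 28 = \frac{\left(-3\right) \left(-3 + 6\right)}{- \frac{1}{4} + 1} \left(-5 + 3\right) \left(-33\right) 28 = \frac{\left(-3\right) 3}{\left(-1\right) \frac{1}{4} + 1} \left(-2\right) \left(-33\right) 28 = - \frac{9}{- \frac{1}{4} + 1} \left(-2\right) \left(-33\right) 28 = - \frac{9}{\frac{3}{4}} \left(-2\right) \left(-33\right) 28 = \left(-9\right) \frac{4}{3} \left(-2\right) \left(-33\right) 28 = \left(-12\right) \left(-2\right) \left(-33\right) 28 = 24 \left(-33\right) 28 = \left(-792\right) 28 = -22176$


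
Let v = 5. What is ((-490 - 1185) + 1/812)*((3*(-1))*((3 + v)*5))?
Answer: 40802970/203 ≈ 2.0100e+5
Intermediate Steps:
((-490 - 1185) + 1/812)*((3*(-1))*((3 + v)*5)) = ((-490 - 1185) + 1/812)*((3*(-1))*((3 + 5)*5)) = (-1675 + 1/812)*(-24*5) = -(-4080297)*40/812 = -1360099/812*(-120) = 40802970/203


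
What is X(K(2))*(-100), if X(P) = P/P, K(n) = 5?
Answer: -100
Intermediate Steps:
X(P) = 1
X(K(2))*(-100) = 1*(-100) = -100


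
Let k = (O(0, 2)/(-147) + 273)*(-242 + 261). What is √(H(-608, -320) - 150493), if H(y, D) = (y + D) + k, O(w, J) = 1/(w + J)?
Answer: I*√257956890/42 ≈ 382.41*I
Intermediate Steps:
O(w, J) = 1/(J + w)
k = 1524959/294 (k = (1/((2 + 0)*(-147)) + 273)*(-242 + 261) = (-1/147/2 + 273)*19 = ((½)*(-1/147) + 273)*19 = (-1/294 + 273)*19 = (80261/294)*19 = 1524959/294 ≈ 5186.9)
H(y, D) = 1524959/294 + D + y (H(y, D) = (y + D) + 1524959/294 = (D + y) + 1524959/294 = 1524959/294 + D + y)
√(H(-608, -320) - 150493) = √((1524959/294 - 320 - 608) - 150493) = √(1252127/294 - 150493) = √(-42992815/294) = I*√257956890/42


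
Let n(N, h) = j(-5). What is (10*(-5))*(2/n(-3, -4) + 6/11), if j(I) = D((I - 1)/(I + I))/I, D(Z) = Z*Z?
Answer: 134800/99 ≈ 1361.6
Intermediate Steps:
D(Z) = Z**2
j(I) = (-1 + I)**2/(4*I**3) (j(I) = ((I - 1)/(I + I))**2/I = ((-1 + I)/((2*I)))**2/I = ((-1 + I)*(1/(2*I)))**2/I = ((-1 + I)/(2*I))**2/I = ((-1 + I)**2/(4*I**2))/I = (-1 + I)**2/(4*I**3))
n(N, h) = -9/125 (n(N, h) = (1/4)*(-1 - 5)**2/(-5)**3 = (1/4)*(-1/125)*(-6)**2 = (1/4)*(-1/125)*36 = -9/125)
(10*(-5))*(2/n(-3, -4) + 6/11) = (10*(-5))*(2/(-9/125) + 6/11) = -50*(2*(-125/9) + 6*(1/11)) = -50*(-250/9 + 6/11) = -50*(-2696/99) = 134800/99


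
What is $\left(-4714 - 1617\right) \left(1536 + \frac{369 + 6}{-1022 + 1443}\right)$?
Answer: $- \frac{4096353261}{421} \approx -9.73 \cdot 10^{6}$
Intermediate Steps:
$\left(-4714 - 1617\right) \left(1536 + \frac{369 + 6}{-1022 + 1443}\right) = - 6331 \left(1536 + \frac{375}{421}\right) = \left(-6331\right) \frac{647031}{421} = - \frac{4096353261}{421}$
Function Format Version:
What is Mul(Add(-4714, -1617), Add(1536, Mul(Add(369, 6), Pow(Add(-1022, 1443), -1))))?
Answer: Rational(-4096353261, 421) ≈ -9.7300e+6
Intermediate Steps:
Mul(Add(-4714, -1617), Add(1536, Mul(Add(369, 6), Pow(Add(-1022, 1443), -1)))) = Mul(-6331, Add(1536, Mul(375, Pow(421, -1)))) = Mul(-6331, Add(1536, Mul(375, Rational(1, 421)))) = Mul(-6331, Add(1536, Rational(375, 421))) = Mul(-6331, Rational(647031, 421)) = Rational(-4096353261, 421)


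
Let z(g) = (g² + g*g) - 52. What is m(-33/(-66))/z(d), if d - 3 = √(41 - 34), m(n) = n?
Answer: 5/304 + 3*√7/304 ≈ 0.042557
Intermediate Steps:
d = 3 + √7 (d = 3 + √(41 - 34) = 3 + √7 ≈ 5.6458)
z(g) = -52 + 2*g² (z(g) = (g² + g²) - 52 = 2*g² - 52 = -52 + 2*g²)
m(-33/(-66))/z(d) = (-33/(-66))/(-52 + 2*(3 + √7)²) = (-33*(-1/66))/(-52 + 2*(3 + √7)²) = 1/(2*(-52 + 2*(3 + √7)²))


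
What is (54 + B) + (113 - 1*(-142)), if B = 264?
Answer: 573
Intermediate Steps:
(54 + B) + (113 - 1*(-142)) = (54 + 264) + (113 - 1*(-142)) = 318 + (113 + 142) = 318 + 255 = 573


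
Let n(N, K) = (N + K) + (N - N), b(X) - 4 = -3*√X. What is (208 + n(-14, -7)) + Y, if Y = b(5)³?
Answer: 791 - 279*√5 ≈ 167.14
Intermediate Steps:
b(X) = 4 - 3*√X
n(N, K) = K + N (n(N, K) = (K + N) + 0 = K + N)
Y = (4 - 3*√5)³ ≈ -19.863
(208 + n(-14, -7)) + Y = (208 + (-7 - 14)) + (604 - 279*√5) = (208 - 21) + (604 - 279*√5) = 187 + (604 - 279*√5) = 791 - 279*√5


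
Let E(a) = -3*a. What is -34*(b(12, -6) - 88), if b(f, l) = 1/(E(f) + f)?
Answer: 35921/12 ≈ 2993.4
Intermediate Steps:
b(f, l) = -1/(2*f) (b(f, l) = 1/(-3*f + f) = 1/(-2*f) = -1/(2*f))
-34*(b(12, -6) - 88) = -34*(-½/12 - 88) = -34*(-½*1/12 - 88) = -34*(-1/24 - 88) = -34*(-2113/24) = 35921/12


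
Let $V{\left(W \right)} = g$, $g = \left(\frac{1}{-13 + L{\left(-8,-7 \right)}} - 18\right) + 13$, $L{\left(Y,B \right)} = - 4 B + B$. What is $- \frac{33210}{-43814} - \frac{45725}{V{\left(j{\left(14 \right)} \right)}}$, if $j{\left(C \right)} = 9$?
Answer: $\frac{8014228195}{854373} \approx 9380.3$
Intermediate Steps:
$L{\left(Y,B \right)} = - 3 B$
$g = - \frac{39}{8}$ ($g = \left(\frac{1}{-13 - -21} - 18\right) + 13 = \left(\frac{1}{-13 + 21} - 18\right) + 13 = \left(\frac{1}{8} - 18\right) + 13 = - \frac{143}{8} + 13 = - \frac{39}{8} \approx -4.875$)
$V{\left(W \right)} = - \frac{39}{8}$
$- \frac{33210}{-43814} - \frac{45725}{V{\left(j{\left(14 \right)} \right)}} = - \frac{33210}{-43814} - \frac{45725}{- \frac{39}{8}} = \left(-33210\right) \left(- \frac{1}{43814}\right) - - \frac{365800}{39} = \frac{16605}{21907} + \frac{365800}{39} = \frac{8014228195}{854373}$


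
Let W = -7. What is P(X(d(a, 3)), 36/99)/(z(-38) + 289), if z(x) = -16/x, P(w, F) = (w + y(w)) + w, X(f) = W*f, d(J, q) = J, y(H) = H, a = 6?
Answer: -266/611 ≈ -0.43535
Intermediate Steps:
X(f) = -7*f
P(w, F) = 3*w (P(w, F) = (w + w) + w = 2*w + w = 3*w)
P(X(d(a, 3)), 36/99)/(z(-38) + 289) = (3*(-7*6))/(-16/(-38) + 289) = (3*(-42))/(-16*(-1/38) + 289) = -126/(8/19 + 289) = -126/5499/19 = -126*19/5499 = -266/611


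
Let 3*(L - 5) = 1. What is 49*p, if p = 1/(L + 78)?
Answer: 147/250 ≈ 0.58800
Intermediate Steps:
L = 16/3 (L = 5 + (⅓)*1 = 5 + ⅓ = 16/3 ≈ 5.3333)
p = 3/250 (p = 1/(16/3 + 78) = 1/(250/3) = 3/250 ≈ 0.012000)
49*p = 49*(3/250) = 147/250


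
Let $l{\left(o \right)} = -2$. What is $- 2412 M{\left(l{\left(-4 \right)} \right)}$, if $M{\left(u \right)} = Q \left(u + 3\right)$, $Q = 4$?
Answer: $-9648$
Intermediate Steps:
$M{\left(u \right)} = 12 + 4 u$ ($M{\left(u \right)} = 4 \left(u + 3\right) = 4 \left(3 + u\right) = 12 + 4 u$)
$- 2412 M{\left(l{\left(-4 \right)} \right)} = - 2412 \left(12 + 4 \left(-2\right)\right) = - 2412 \left(12 - 8\right) = \left(-2412\right) 4 = -9648$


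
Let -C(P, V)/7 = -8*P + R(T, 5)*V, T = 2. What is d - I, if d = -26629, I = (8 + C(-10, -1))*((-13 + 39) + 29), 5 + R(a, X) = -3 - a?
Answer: 7581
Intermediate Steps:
R(a, X) = -8 - a (R(a, X) = -5 + (-3 - a) = -8 - a)
C(P, V) = 56*P + 70*V (C(P, V) = -7*(-8*P + (-8 - 1*2)*V) = -7*(-8*P + (-8 - 2)*V) = -7*(-8*P - 10*V) = -7*(-10*V - 8*P) = 56*P + 70*V)
I = -34210 (I = (8 + (56*(-10) + 70*(-1)))*((-13 + 39) + 29) = (8 + (-560 - 70))*(26 + 29) = (8 - 630)*55 = -622*55 = -34210)
d - I = -26629 - 1*(-34210) = -26629 + 34210 = 7581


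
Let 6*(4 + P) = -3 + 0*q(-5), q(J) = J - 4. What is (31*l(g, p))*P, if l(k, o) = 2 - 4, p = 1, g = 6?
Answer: 279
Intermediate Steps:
q(J) = -4 + J
l(k, o) = -2
P = -9/2 (P = -4 + (-3 + 0*(-4 - 5))/6 = -4 + (-3 + 0*(-9))/6 = -4 + (-3 + 0)/6 = -4 + (⅙)*(-3) = -4 - ½ = -9/2 ≈ -4.5000)
(31*l(g, p))*P = (31*(-2))*(-9/2) = -62*(-9/2) = 279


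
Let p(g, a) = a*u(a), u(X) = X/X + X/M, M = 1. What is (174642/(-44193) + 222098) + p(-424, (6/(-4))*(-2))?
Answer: 3271844196/14731 ≈ 2.2211e+5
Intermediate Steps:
u(X) = 1 + X (u(X) = X/X + X/1 = 1 + X*1 = 1 + X)
p(g, a) = a*(1 + a)
(174642/(-44193) + 222098) + p(-424, (6/(-4))*(-2)) = (174642/(-44193) + 222098) + ((6/(-4))*(-2))*(1 + (6/(-4))*(-2)) = (174642*(-1/44193) + 222098) + (-¼*6*(-2))*(1 - ¼*6*(-2)) = (-58214/14731 + 222098) + (-3/2*(-2))*(1 - 3/2*(-2)) = 3271667424/14731 + 3*(1 + 3) = 3271667424/14731 + 3*4 = 3271667424/14731 + 12 = 3271844196/14731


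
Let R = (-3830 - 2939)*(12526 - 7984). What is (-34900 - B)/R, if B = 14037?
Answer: 6991/4392114 ≈ 0.0015917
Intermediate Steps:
R = -30744798 (R = -6769*4542 = -30744798)
(-34900 - B)/R = (-34900 - 1*14037)/(-30744798) = (-34900 - 14037)*(-1/30744798) = -48937*(-1/30744798) = 6991/4392114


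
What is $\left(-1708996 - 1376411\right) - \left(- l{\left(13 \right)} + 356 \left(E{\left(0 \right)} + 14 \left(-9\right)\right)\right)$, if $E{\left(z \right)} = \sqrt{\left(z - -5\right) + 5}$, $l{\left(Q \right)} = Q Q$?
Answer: $-3040382 - 356 \sqrt{10} \approx -3.0415 \cdot 10^{6}$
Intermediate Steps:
$l{\left(Q \right)} = Q^{2}$
$E{\left(z \right)} = \sqrt{10 + z}$ ($E{\left(z \right)} = \sqrt{\left(z + 5\right) + 5} = \sqrt{\left(5 + z\right) + 5} = \sqrt{10 + z}$)
$\left(-1708996 - 1376411\right) - \left(- l{\left(13 \right)} + 356 \left(E{\left(0 \right)} + 14 \left(-9\right)\right)\right) = \left(-1708996 - 1376411\right) - \left(-169 + 356 \left(\sqrt{10 + 0} + 14 \left(-9\right)\right)\right) = \left(-1708996 - 1376411\right) - \left(-169 + 356 \left(\sqrt{10} - 126\right)\right) = -3085407 - \left(-169 + 356 \left(-126 + \sqrt{10}\right)\right) = -3085407 + \left(\left(44856 - 356 \sqrt{10}\right) + 169\right) = -3085407 + \left(45025 - 356 \sqrt{10}\right) = -3040382 - 356 \sqrt{10}$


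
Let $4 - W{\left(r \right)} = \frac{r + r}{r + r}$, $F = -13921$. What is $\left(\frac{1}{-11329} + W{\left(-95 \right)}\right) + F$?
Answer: $- \frac{157677023}{11329} \approx -13918.0$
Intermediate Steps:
$W{\left(r \right)} = 3$ ($W{\left(r \right)} = 4 - \frac{r + r}{r + r} = 4 - \frac{2 r}{2 r} = 4 - 2 r \frac{1}{2 r} = 4 - 1 = 3$)
$\left(\frac{1}{-11329} + W{\left(-95 \right)}\right) + F = \left(\frac{1}{-11329} + 3\right) - 13921 = \left(- \frac{1}{11329} + 3\right) - 13921 = \frac{33986}{11329} - 13921 = - \frac{157677023}{11329}$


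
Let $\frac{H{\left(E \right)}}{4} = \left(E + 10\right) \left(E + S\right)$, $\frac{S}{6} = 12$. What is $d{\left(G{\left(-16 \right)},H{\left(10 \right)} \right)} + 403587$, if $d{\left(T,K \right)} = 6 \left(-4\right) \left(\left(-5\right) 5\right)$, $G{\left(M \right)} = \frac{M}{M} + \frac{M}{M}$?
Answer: $404187$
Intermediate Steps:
$S = 72$ ($S = 6 \cdot 12 = 72$)
$G{\left(M \right)} = 2$ ($G{\left(M \right)} = 1 + 1 = 2$)
$H{\left(E \right)} = 4 \left(10 + E\right) \left(72 + E\right)$ ($H{\left(E \right)} = 4 \left(E + 10\right) \left(E + 72\right) = 4 \left(10 + E\right) \left(72 + E\right)$)
$d{\left(T,K \right)} = 600$ ($d{\left(T,K \right)} = \left(-24\right) \left(-25\right) = 600$)
$d{\left(G{\left(-16 \right)},H{\left(10 \right)} \right)} + 403587 = 600 + 403587 = 404187$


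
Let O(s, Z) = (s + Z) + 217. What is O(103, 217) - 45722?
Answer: -45185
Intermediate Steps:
O(s, Z) = 217 + Z + s (O(s, Z) = (Z + s) + 217 = 217 + Z + s)
O(103, 217) - 45722 = (217 + 217 + 103) - 45722 = 537 - 45722 = -45185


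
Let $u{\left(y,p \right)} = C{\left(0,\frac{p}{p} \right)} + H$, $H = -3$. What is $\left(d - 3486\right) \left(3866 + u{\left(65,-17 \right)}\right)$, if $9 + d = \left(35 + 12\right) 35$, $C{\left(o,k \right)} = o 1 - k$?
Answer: $-7144700$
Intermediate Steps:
$C{\left(o,k \right)} = o - k$
$u{\left(y,p \right)} = -4$ ($u{\left(y,p \right)} = \left(0 - \frac{p}{p}\right) - 3 = \left(0 - 1\right) - 3 = -1 - 3 = -4$)
$d = 1636$ ($d = -9 + \left(35 + 12\right) 35 = -9 + 47 \cdot 35 = -9 + 1645 = 1636$)
$\left(d - 3486\right) \left(3866 + u{\left(65,-17 \right)}\right) = \left(1636 - 3486\right) \left(3866 - 4\right) = \left(-1850\right) 3862 = -7144700$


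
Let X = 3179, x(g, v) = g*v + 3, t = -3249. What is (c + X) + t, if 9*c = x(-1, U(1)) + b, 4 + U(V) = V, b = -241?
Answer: -865/9 ≈ -96.111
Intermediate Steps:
U(V) = -4 + V
x(g, v) = 3 + g*v
c = -235/9 (c = ((3 - (-4 + 1)) - 241)/9 = ((3 - 1*(-3)) - 241)/9 = ((3 + 3) - 241)/9 = (6 - 241)/9 = (1/9)*(-235) = -235/9 ≈ -26.111)
(c + X) + t = (-235/9 + 3179) - 3249 = 28376/9 - 3249 = -865/9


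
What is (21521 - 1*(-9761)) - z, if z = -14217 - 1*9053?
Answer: 54552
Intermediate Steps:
z = -23270 (z = -14217 - 9053 = -23270)
(21521 - 1*(-9761)) - z = (21521 - 1*(-9761)) - 1*(-23270) = (21521 + 9761) + 23270 = 31282 + 23270 = 54552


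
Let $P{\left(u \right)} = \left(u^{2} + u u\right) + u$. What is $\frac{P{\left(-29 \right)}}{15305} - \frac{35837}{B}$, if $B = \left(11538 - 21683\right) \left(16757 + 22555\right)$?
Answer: $\frac{131959668401}{1220788754640} \approx 0.10809$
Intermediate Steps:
$B = -398820240$ ($B = \left(-10145\right) 39312 = -398820240$)
$P{\left(u \right)} = u + 2 u^{2}$ ($P{\left(u \right)} = \left(u^{2} + u^{2}\right) + u = 2 u^{2} + u = u + 2 u^{2}$)
$\frac{P{\left(-29 \right)}}{15305} - \frac{35837}{B} = \frac{\left(-29\right) \left(1 + 2 \left(-29\right)\right)}{15305} - \frac{35837}{-398820240} = - 29 \left(1 - 58\right) \frac{1}{15305} - - \frac{35837}{398820240} = \left(-29\right) \left(-57\right) \frac{1}{15305} + \frac{35837}{398820240} = 1653 \cdot \frac{1}{15305} + \frac{35837}{398820240} = \frac{1653}{15305} + \frac{35837}{398820240} = \frac{131959668401}{1220788754640}$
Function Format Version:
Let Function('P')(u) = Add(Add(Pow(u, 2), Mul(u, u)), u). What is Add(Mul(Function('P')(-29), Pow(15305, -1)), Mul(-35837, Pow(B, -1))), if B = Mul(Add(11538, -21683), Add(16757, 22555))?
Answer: Rational(131959668401, 1220788754640) ≈ 0.10809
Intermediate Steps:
B = -398820240 (B = Mul(-10145, 39312) = -398820240)
Function('P')(u) = Add(u, Mul(2, Pow(u, 2))) (Function('P')(u) = Add(Add(Pow(u, 2), Pow(u, 2)), u) = Add(Mul(2, Pow(u, 2)), u) = Add(u, Mul(2, Pow(u, 2))))
Add(Mul(Function('P')(-29), Pow(15305, -1)), Mul(-35837, Pow(B, -1))) = Add(Mul(Mul(-29, Add(1, Mul(2, -29))), Pow(15305, -1)), Mul(-35837, Pow(-398820240, -1))) = Add(Mul(Mul(-29, Add(1, -58)), Rational(1, 15305)), Mul(-35837, Rational(-1, 398820240))) = Add(Mul(Mul(-29, -57), Rational(1, 15305)), Rational(35837, 398820240)) = Add(Mul(1653, Rational(1, 15305)), Rational(35837, 398820240)) = Add(Rational(1653, 15305), Rational(35837, 398820240)) = Rational(131959668401, 1220788754640)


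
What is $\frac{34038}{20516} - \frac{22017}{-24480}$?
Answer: $\frac{107079251}{41852640} \approx 2.5585$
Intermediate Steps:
$\frac{34038}{20516} - \frac{22017}{-24480} = 34038 \cdot \frac{1}{20516} - - \frac{7339}{8160} = \frac{17019}{10258} + \frac{7339}{8160} = \frac{107079251}{41852640}$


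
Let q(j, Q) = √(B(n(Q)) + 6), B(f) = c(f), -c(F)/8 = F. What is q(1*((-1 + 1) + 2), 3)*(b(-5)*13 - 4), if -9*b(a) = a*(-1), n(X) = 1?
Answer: -101*I*√2/9 ≈ -15.871*I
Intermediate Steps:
c(F) = -8*F
B(f) = -8*f
b(a) = a/9 (b(a) = -a*(-1)/9 = -(-1)*a/9 = a/9)
q(j, Q) = I*√2 (q(j, Q) = √(-8*1 + 6) = √(-8 + 6) = √(-2) = I*√2)
q(1*((-1 + 1) + 2), 3)*(b(-5)*13 - 4) = (I*√2)*(((⅑)*(-5))*13 - 4) = (I*√2)*(-5/9*13 - 4) = (I*√2)*(-65/9 - 4) = (I*√2)*(-101/9) = -101*I*√2/9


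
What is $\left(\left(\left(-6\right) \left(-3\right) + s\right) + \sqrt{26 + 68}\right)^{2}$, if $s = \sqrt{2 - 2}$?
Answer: $\left(18 + \sqrt{94}\right)^{2} \approx 767.03$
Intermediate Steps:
$s = 0$ ($s = \sqrt{0} = 0$)
$\left(\left(\left(-6\right) \left(-3\right) + s\right) + \sqrt{26 + 68}\right)^{2} = \left(\left(\left(-6\right) \left(-3\right) + 0\right) + \sqrt{26 + 68}\right)^{2} = \left(\left(18 + 0\right) + \sqrt{94}\right)^{2} = \left(18 + \sqrt{94}\right)^{2}$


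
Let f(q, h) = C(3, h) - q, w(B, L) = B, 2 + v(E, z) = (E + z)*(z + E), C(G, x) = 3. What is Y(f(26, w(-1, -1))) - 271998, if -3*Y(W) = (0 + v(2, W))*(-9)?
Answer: -270681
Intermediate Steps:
v(E, z) = -2 + (E + z)² (v(E, z) = -2 + (E + z)*(z + E) = -2 + (E + z)*(E + z) = -2 + (E + z)²)
f(q, h) = 3 - q
Y(W) = -6 + 3*(2 + W)² (Y(W) = -(0 + (-2 + (2 + W)²))*(-9)/3 = -(-2 + (2 + W)²)*(-9)/3 = -(18 - 9*(2 + W)²)/3 = -6 + 3*(2 + W)²)
Y(f(26, w(-1, -1))) - 271998 = (-6 + 3*(2 + (3 - 1*26))²) - 271998 = (-6 + 3*(2 + (3 - 26))²) - 271998 = (-6 + 3*(2 - 23)²) - 271998 = (-6 + 3*(-21)²) - 271998 = (-6 + 3*441) - 271998 = (-6 + 1323) - 271998 = 1317 - 271998 = -270681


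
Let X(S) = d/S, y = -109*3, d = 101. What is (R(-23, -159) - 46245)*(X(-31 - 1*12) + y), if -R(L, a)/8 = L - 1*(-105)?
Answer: 664211962/43 ≈ 1.5447e+7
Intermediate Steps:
R(L, a) = -840 - 8*L (R(L, a) = -8*(L - 1*(-105)) = -8*(L + 105) = -8*(105 + L) = -840 - 8*L)
y = -327
X(S) = 101/S
(R(-23, -159) - 46245)*(X(-31 - 1*12) + y) = ((-840 - 8*(-23)) - 46245)*(101/(-31 - 1*12) - 327) = ((-840 + 184) - 46245)*(101/(-31 - 12) - 327) = (-656 - 46245)*(101/(-43) - 327) = -46901*(101*(-1/43) - 327) = -46901*(-101/43 - 327) = -46901*(-14162/43) = 664211962/43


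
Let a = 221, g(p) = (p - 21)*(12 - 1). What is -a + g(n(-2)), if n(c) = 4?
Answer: -408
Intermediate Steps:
g(p) = -231 + 11*p (g(p) = (-21 + p)*11 = -231 + 11*p)
-a + g(n(-2)) = -1*221 + (-231 + 11*4) = -221 + (-231 + 44) = -221 - 187 = -408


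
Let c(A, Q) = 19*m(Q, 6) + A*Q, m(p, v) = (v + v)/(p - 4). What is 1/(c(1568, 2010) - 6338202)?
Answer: -1003/3196081452 ≈ -3.1382e-7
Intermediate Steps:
m(p, v) = 2*v/(-4 + p) (m(p, v) = (2*v)/(-4 + p) = 2*v/(-4 + p))
c(A, Q) = 228/(-4 + Q) + A*Q (c(A, Q) = 19*(2*6/(-4 + Q)) + A*Q = 19*(12/(-4 + Q)) + A*Q = 228/(-4 + Q) + A*Q)
1/(c(1568, 2010) - 6338202) = 1/((228 + 1568*2010*(-4 + 2010))/(-4 + 2010) - 6338202) = 1/((228 + 1568*2010*2006)/2006 - 6338202) = 1/((228 + 6322270080)/2006 - 6338202) = 1/((1/2006)*6322270308 - 6338202) = 1/(3161135154/1003 - 6338202) = 1/(-3196081452/1003) = -1003/3196081452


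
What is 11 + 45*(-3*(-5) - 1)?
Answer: 641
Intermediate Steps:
11 + 45*(-3*(-5) - 1) = 11 + 45*(15 - 1) = 11 + 45*14 = 11 + 630 = 641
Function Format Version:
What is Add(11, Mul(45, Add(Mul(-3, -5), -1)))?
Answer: 641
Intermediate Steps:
Add(11, Mul(45, Add(Mul(-3, -5), -1))) = Add(11, Mul(45, Add(15, -1))) = Add(11, Mul(45, 14)) = Add(11, 630) = 641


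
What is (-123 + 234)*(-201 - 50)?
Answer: -27861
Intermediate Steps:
(-123 + 234)*(-201 - 50) = 111*(-251) = -27861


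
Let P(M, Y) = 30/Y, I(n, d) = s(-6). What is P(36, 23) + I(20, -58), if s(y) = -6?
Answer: -108/23 ≈ -4.6956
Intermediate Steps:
I(n, d) = -6
P(36, 23) + I(20, -58) = 30/23 - 6 = -108/23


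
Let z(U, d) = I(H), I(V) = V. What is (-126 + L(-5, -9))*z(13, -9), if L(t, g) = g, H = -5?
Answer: 675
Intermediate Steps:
z(U, d) = -5
(-126 + L(-5, -9))*z(13, -9) = (-126 - 9)*(-5) = -135*(-5) = 675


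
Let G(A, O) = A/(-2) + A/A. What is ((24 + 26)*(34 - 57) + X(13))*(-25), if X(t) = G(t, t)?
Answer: 57775/2 ≈ 28888.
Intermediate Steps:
G(A, O) = 1 - A/2 (G(A, O) = A*(-½) + 1 = -A/2 + 1 = 1 - A/2)
X(t) = 1 - t/2
((24 + 26)*(34 - 57) + X(13))*(-25) = ((24 + 26)*(34 - 57) + (1 - ½*13))*(-25) = (50*(-23) + (1 - 13/2))*(-25) = (-1150 - 11/2)*(-25) = -2311/2*(-25) = 57775/2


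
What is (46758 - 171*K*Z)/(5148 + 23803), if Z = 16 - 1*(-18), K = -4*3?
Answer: 116526/28951 ≈ 4.0249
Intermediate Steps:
K = -12
Z = 34 (Z = 16 + 18 = 34)
(46758 - 171*K*Z)/(5148 + 23803) = (46758 - (-2052)*34)/(5148 + 23803) = (46758 - 171*(-408))/28951 = (46758 + 69768)*(1/28951) = 116526*(1/28951) = 116526/28951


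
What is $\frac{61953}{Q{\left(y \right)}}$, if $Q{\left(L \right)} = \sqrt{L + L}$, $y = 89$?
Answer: $\frac{61953 \sqrt{178}}{178} \approx 4643.6$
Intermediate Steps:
$Q{\left(L \right)} = \sqrt{2} \sqrt{L}$ ($Q{\left(L \right)} = \sqrt{2 L} = \sqrt{2} \sqrt{L}$)
$\frac{61953}{Q{\left(y \right)}} = \frac{61953}{\sqrt{2} \sqrt{89}} = \frac{61953}{\sqrt{178}} = 61953 \frac{\sqrt{178}}{178} = \frac{61953 \sqrt{178}}{178}$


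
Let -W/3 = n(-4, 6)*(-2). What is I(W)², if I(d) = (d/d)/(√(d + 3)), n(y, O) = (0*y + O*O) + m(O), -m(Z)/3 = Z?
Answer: 1/111 ≈ 0.0090090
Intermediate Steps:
m(Z) = -3*Z
n(y, O) = O² - 3*O (n(y, O) = (0*y + O*O) - 3*O = (0 + O²) - 3*O = O² - 3*O)
W = 108 (W = -3*6*(-3 + 6)*(-2) = -3*6*3*(-2) = -54*(-2) = -3*(-36) = 108)
I(d) = (3 + d)^(-½) (I(d) = 1/√(3 + d) = (3 + d)^(-½))
I(W)² = ((3 + 108)^(-½))² = (111^(-½))² = (√111/111)² = 1/111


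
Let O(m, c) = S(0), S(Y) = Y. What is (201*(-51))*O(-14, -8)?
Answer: 0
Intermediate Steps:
O(m, c) = 0
(201*(-51))*O(-14, -8) = (201*(-51))*0 = -10251*0 = 0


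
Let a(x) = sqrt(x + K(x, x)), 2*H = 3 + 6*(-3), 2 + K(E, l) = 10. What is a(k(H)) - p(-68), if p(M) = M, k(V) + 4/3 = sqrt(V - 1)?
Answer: 68 + sqrt(240 + 18*I*sqrt(34))/6 ≈ 70.64 + 0.5521*I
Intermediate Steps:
K(E, l) = 8 (K(E, l) = -2 + 10 = 8)
H = -15/2 (H = (3 + 6*(-3))/2 = (3 - 18)/2 = (1/2)*(-15) = -15/2 ≈ -7.5000)
k(V) = -4/3 + sqrt(-1 + V) (k(V) = -4/3 + sqrt(V - 1) = -4/3 + sqrt(-1 + V))
a(x) = sqrt(8 + x) (a(x) = sqrt(x + 8) = sqrt(8 + x))
a(k(H)) - p(-68) = sqrt(8 + (-4/3 + sqrt(-1 - 15/2))) - 1*(-68) = sqrt(8 + (-4/3 + sqrt(-17/2))) + 68 = sqrt(8 + (-4/3 + I*sqrt(34)/2)) + 68 = sqrt(20/3 + I*sqrt(34)/2) + 68 = 68 + sqrt(20/3 + I*sqrt(34)/2)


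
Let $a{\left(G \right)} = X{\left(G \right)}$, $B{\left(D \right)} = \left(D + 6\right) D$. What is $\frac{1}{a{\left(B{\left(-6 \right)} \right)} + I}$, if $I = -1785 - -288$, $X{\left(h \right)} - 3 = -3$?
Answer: $- \frac{1}{1497} \approx -0.000668$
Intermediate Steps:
$X{\left(h \right)} = 0$ ($X{\left(h \right)} = 3 - 3 = 0$)
$I = -1497$ ($I = -1785 + 288 = -1497$)
$B{\left(D \right)} = D \left(6 + D\right)$ ($B{\left(D \right)} = \left(6 + D\right) D = D \left(6 + D\right)$)
$a{\left(G \right)} = 0$
$\frac{1}{a{\left(B{\left(-6 \right)} \right)} + I} = \frac{1}{0 - 1497} = \frac{1}{-1497} = - \frac{1}{1497}$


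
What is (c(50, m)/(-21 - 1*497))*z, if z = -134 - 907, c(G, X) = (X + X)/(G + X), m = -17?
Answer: -5899/2849 ≈ -2.0705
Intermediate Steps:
c(G, X) = 2*X/(G + X) (c(G, X) = (2*X)/(G + X) = 2*X/(G + X))
z = -1041
(c(50, m)/(-21 - 1*497))*z = ((2*(-17)/(50 - 17))/(-21 - 1*497))*(-1041) = ((2*(-17)/33)/(-21 - 497))*(-1041) = ((2*(-17)*(1/33))/(-518))*(-1041) = -34/33*(-1/518)*(-1041) = (17/8547)*(-1041) = -5899/2849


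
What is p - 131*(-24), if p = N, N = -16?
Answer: 3128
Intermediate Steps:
p = -16
p - 131*(-24) = -16 - 131*(-24) = -16 + 3144 = 3128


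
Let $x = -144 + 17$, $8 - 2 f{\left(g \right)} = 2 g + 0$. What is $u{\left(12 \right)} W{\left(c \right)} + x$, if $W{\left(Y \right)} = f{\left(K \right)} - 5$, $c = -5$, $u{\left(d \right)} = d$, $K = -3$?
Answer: $-103$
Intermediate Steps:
$f{\left(g \right)} = 4 - g$ ($f{\left(g \right)} = 4 - \frac{2 g + 0}{2} = 4 - \frac{2 g}{2} = 4 - g$)
$W{\left(Y \right)} = 2$ ($W{\left(Y \right)} = \left(4 - -3\right) - 5 = \left(4 + 3\right) - 5 = 7 - 5 = 2$)
$x = -127$
$u{\left(12 \right)} W{\left(c \right)} + x = 12 \cdot 2 - 127 = 24 - 127 = -103$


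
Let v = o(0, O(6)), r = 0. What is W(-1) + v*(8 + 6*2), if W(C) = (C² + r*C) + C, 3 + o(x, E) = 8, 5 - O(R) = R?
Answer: 100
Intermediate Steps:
O(R) = 5 - R
o(x, E) = 5 (o(x, E) = -3 + 8 = 5)
W(C) = C + C² (W(C) = (C² + 0*C) + C = (C² + 0) + C = C² + C = C + C²)
v = 5
W(-1) + v*(8 + 6*2) = -(1 - 1) + 5*(8 + 6*2) = -1*0 + 5*(8 + 12) = 0 + 5*20 = 0 + 100 = 100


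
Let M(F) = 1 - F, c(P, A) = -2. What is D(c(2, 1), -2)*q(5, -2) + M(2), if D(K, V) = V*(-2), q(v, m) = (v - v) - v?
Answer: -21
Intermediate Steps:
q(v, m) = -v (q(v, m) = 0 - v = -v)
D(K, V) = -2*V
D(c(2, 1), -2)*q(5, -2) + M(2) = (-2*(-2))*(-1*5) + (1 - 1*2) = 4*(-5) + (1 - 2) = -20 - 1 = -21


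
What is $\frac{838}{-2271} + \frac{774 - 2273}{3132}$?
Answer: $- \frac{2009615}{2370924} \approx -0.84761$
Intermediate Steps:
$\frac{838}{-2271} + \frac{774 - 2273}{3132} = 838 \left(- \frac{1}{2271}\right) - \frac{1499}{3132} = - \frac{838}{2271} - \frac{1499}{3132} = - \frac{2009615}{2370924}$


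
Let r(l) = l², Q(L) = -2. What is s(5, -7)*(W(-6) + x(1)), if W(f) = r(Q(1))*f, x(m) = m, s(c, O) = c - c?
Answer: 0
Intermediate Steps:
s(c, O) = 0
W(f) = 4*f (W(f) = (-2)²*f = 4*f)
s(5, -7)*(W(-6) + x(1)) = 0*(4*(-6) + 1) = 0*(-24 + 1) = 0*(-23) = 0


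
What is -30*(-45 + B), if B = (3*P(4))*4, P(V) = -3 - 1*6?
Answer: 4590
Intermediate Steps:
P(V) = -9 (P(V) = -3 - 6 = -9)
B = -108 (B = (3*(-9))*4 = -27*4 = -108)
-30*(-45 + B) = -30*(-45 - 108) = -30*(-153) = 4590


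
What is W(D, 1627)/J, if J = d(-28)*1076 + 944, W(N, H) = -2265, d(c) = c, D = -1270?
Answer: 755/9728 ≈ 0.077611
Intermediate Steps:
J = -29184 (J = -28*1076 + 944 = -30128 + 944 = -29184)
W(D, 1627)/J = -2265/(-29184) = -2265*(-1/29184) = 755/9728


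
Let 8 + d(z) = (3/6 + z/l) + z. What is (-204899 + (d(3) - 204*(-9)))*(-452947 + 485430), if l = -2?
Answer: -6596290327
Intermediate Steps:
d(z) = -15/2 + z/2 (d(z) = -8 + ((3/6 + z/(-2)) + z) = -8 + ((3*(⅙) + z*(-½)) + z) = -8 + ((½ - z/2) + z) = -8 + (½ + z/2) = -15/2 + z/2)
(-204899 + (d(3) - 204*(-9)))*(-452947 + 485430) = (-204899 + ((-15/2 + (½)*3) - 204*(-9)))*(-452947 + 485430) = (-204899 + ((-15/2 + 3/2) + 1836))*32483 = (-204899 + (-6 + 1836))*32483 = (-204899 + 1830)*32483 = -203069*32483 = -6596290327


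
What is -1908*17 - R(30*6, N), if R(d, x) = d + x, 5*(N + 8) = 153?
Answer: -163193/5 ≈ -32639.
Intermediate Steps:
N = 113/5 (N = -8 + (⅕)*153 = -8 + 153/5 = 113/5 ≈ 22.600)
-1908*17 - R(30*6, N) = -1908*17 - (30*6 + 113/5) = -32436 - (180 + 113/5) = -32436 - 1*1013/5 = -32436 - 1013/5 = -163193/5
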